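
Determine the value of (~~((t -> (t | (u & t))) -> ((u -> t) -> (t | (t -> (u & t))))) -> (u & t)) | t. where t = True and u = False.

u & t = False & True = False
t | (u & t) = True | False = True
t -> (t | (u & t)) = True -> True = True
u -> t = False -> True = True
u & t = False & True = False
t -> (u & t) = True -> False = False
t | (t -> (u & t)) = True | False = True
(u -> t) -> (t | (t -> (u & t))) = True -> True = True
(t -> (t | (u & t))) -> ((u -> t) -> (t | (t -> (u & t)))) = True -> True = True
~((t -> (t | (u & t))) -> ((u -> t) -> (t | (t -> (u & t))))) = ~True = False
~~((t -> (t | (u & t))) -> ((u -> t) -> (t | (t -> (u & t))))) = ~False = True
u & t = False & True = False
~~((t -> (t | (u & t))) -> ((u -> t) -> (t | (t -> (u & t))))) -> (u & t) = True -> False = False
(~~((t -> (t | (u & t))) -> ((u -> t) -> (t | (t -> (u & t))))) -> (u & t)) | t = False | True = True

True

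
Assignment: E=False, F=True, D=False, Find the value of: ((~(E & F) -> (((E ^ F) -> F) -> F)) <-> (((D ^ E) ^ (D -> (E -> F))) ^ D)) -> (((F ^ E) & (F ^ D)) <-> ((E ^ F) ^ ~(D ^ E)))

False

E & F = False & True = False
~(E & F) = ~False = True
E ^ F = False ^ True = True
(E ^ F) -> F = True -> True = True
((E ^ F) -> F) -> F = True -> True = True
~(E & F) -> (((E ^ F) -> F) -> F) = True -> True = True
D ^ E = False ^ False = False
E -> F = False -> True = True
D -> (E -> F) = False -> True = True
(D ^ E) ^ (D -> (E -> F)) = False ^ True = True
((D ^ E) ^ (D -> (E -> F))) ^ D = True ^ False = True
(~(E & F) -> (((E ^ F) -> F) -> F)) <-> (((D ^ E) ^ (D -> (E -> F))) ^ D) = True <-> True = True
F ^ E = True ^ False = True
F ^ D = True ^ False = True
(F ^ E) & (F ^ D) = True & True = True
E ^ F = False ^ True = True
D ^ E = False ^ False = False
~(D ^ E) = ~False = True
(E ^ F) ^ ~(D ^ E) = True ^ True = False
((F ^ E) & (F ^ D)) <-> ((E ^ F) ^ ~(D ^ E)) = True <-> False = False
((~(E & F) -> (((E ^ F) -> F) -> F)) <-> (((D ^ E) ^ (D -> (E -> F))) ^ D)) -> (((F ^ E) & (F ^ D)) <-> ((E ^ F) ^ ~(D ^ E))) = True -> False = False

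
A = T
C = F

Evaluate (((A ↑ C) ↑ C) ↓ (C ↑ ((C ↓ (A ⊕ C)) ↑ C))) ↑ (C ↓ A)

T

A ↑ C = T ↑ F = T
(A ↑ C) ↑ C = T ↑ F = T
A ⊕ C = T ⊕ F = T
C ↓ (A ⊕ C) = F ↓ T = F
(C ↓ (A ⊕ C)) ↑ C = F ↑ F = T
C ↑ ((C ↓ (A ⊕ C)) ↑ C) = F ↑ T = T
((A ↑ C) ↑ C) ↓ (C ↑ ((C ↓ (A ⊕ C)) ↑ C)) = T ↓ T = F
C ↓ A = F ↓ T = F
(((A ↑ C) ↑ C) ↓ (C ↑ ((C ↓ (A ⊕ C)) ↑ C))) ↑ (C ↓ A) = F ↑ F = T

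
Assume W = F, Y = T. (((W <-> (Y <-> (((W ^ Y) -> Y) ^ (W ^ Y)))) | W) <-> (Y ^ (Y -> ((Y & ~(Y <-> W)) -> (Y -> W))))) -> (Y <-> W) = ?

W ^ Y = F ^ T = T
(W ^ Y) -> Y = T -> T = T
W ^ Y = F ^ T = T
((W ^ Y) -> Y) ^ (W ^ Y) = T ^ T = F
Y <-> (((W ^ Y) -> Y) ^ (W ^ Y)) = T <-> F = F
W <-> (Y <-> (((W ^ Y) -> Y) ^ (W ^ Y))) = F <-> F = T
(W <-> (Y <-> (((W ^ Y) -> Y) ^ (W ^ Y)))) | W = T | F = T
Y <-> W = T <-> F = F
~(Y <-> W) = ~F = T
Y & ~(Y <-> W) = T & T = T
Y -> W = T -> F = F
(Y & ~(Y <-> W)) -> (Y -> W) = T -> F = F
Y -> ((Y & ~(Y <-> W)) -> (Y -> W)) = T -> F = F
Y ^ (Y -> ((Y & ~(Y <-> W)) -> (Y -> W))) = T ^ F = T
((W <-> (Y <-> (((W ^ Y) -> Y) ^ (W ^ Y)))) | W) <-> (Y ^ (Y -> ((Y & ~(Y <-> W)) -> (Y -> W)))) = T <-> T = T
Y <-> W = T <-> F = F
(((W <-> (Y <-> (((W ^ Y) -> Y) ^ (W ^ Y)))) | W) <-> (Y ^ (Y -> ((Y & ~(Y <-> W)) -> (Y -> W))))) -> (Y <-> W) = T -> F = F

F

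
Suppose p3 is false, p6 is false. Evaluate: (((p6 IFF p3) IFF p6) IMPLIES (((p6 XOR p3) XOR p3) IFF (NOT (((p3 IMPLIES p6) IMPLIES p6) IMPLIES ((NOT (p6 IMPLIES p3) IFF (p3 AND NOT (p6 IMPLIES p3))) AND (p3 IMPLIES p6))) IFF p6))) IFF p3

False

Substituting p3=False, p6=False:
p6 IFF p3 = False IFF False = True
(p6 IFF p3) IFF p6 = True IFF False = False
p6 XOR p3 = False XOR False = False
(p6 XOR p3) XOR p3 = False XOR False = False
p3 IMPLIES p6 = False IMPLIES False = True
(p3 IMPLIES p6) IMPLIES p6 = True IMPLIES False = False
p6 IMPLIES p3 = False IMPLIES False = True
NOT (p6 IMPLIES p3) = NOT True = False
p6 IMPLIES p3 = False IMPLIES False = True
NOT (p6 IMPLIES p3) = NOT True = False
p3 AND NOT (p6 IMPLIES p3) = False AND False = False
NOT (p6 IMPLIES p3) IFF (p3 AND NOT (p6 IMPLIES p3)) = False IFF False = True
p3 IMPLIES p6 = False IMPLIES False = True
(NOT (p6 IMPLIES p3) IFF (p3 AND NOT (p6 IMPLIES p3))) AND (p3 IMPLIES p6) = True AND True = True
((p3 IMPLIES p6) IMPLIES p6) IMPLIES ((NOT (p6 IMPLIES p3) IFF (p3 AND NOT (p6 IMPLIES p3))) AND (p3 IMPLIES p6)) = False IMPLIES True = True
NOT (((p3 IMPLIES p6) IMPLIES p6) IMPLIES ((NOT (p6 IMPLIES p3) IFF (p3 AND NOT (p6 IMPLIES p3))) AND (p3 IMPLIES p6))) = NOT True = False
NOT (((p3 IMPLIES p6) IMPLIES p6) IMPLIES ((NOT (p6 IMPLIES p3) IFF (p3 AND NOT (p6 IMPLIES p3))) AND (p3 IMPLIES p6))) IFF p6 = False IFF False = True
((p6 XOR p3) XOR p3) IFF (NOT (((p3 IMPLIES p6) IMPLIES p6) IMPLIES ((NOT (p6 IMPLIES p3) IFF (p3 AND NOT (p6 IMPLIES p3))) AND (p3 IMPLIES p6))) IFF p6) = False IFF True = False
((p6 IFF p3) IFF p6) IMPLIES (((p6 XOR p3) XOR p3) IFF (NOT (((p3 IMPLIES p6) IMPLIES p6) IMPLIES ((NOT (p6 IMPLIES p3) IFF (p3 AND NOT (p6 IMPLIES p3))) AND (p3 IMPLIES p6))) IFF p6)) = False IMPLIES False = True
(((p6 IFF p3) IFF p6) IMPLIES (((p6 XOR p3) XOR p3) IFF (NOT (((p3 IMPLIES p6) IMPLIES p6) IMPLIES ((NOT (p6 IMPLIES p3) IFF (p3 AND NOT (p6 IMPLIES p3))) AND (p3 IMPLIES p6))) IFF p6))) IFF p3 = True IFF False = False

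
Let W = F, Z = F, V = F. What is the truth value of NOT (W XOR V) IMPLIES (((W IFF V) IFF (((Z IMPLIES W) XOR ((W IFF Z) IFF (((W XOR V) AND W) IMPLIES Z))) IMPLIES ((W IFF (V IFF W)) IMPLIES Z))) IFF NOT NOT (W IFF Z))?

T

W XOR V = F XOR F = F
NOT (W XOR V) = NOT F = T
W IFF V = F IFF F = T
Z IMPLIES W = F IMPLIES F = T
W IFF Z = F IFF F = T
W XOR V = F XOR F = F
(W XOR V) AND W = F AND F = F
((W XOR V) AND W) IMPLIES Z = F IMPLIES F = T
(W IFF Z) IFF (((W XOR V) AND W) IMPLIES Z) = T IFF T = T
(Z IMPLIES W) XOR ((W IFF Z) IFF (((W XOR V) AND W) IMPLIES Z)) = T XOR T = F
V IFF W = F IFF F = T
W IFF (V IFF W) = F IFF T = F
(W IFF (V IFF W)) IMPLIES Z = F IMPLIES F = T
((Z IMPLIES W) XOR ((W IFF Z) IFF (((W XOR V) AND W) IMPLIES Z))) IMPLIES ((W IFF (V IFF W)) IMPLIES Z) = F IMPLIES T = T
(W IFF V) IFF (((Z IMPLIES W) XOR ((W IFF Z) IFF (((W XOR V) AND W) IMPLIES Z))) IMPLIES ((W IFF (V IFF W)) IMPLIES Z)) = T IFF T = T
W IFF Z = F IFF F = T
NOT (W IFF Z) = NOT T = F
NOT NOT (W IFF Z) = NOT F = T
((W IFF V) IFF (((Z IMPLIES W) XOR ((W IFF Z) IFF (((W XOR V) AND W) IMPLIES Z))) IMPLIES ((W IFF (V IFF W)) IMPLIES Z))) IFF NOT NOT (W IFF Z) = T IFF T = T
NOT (W XOR V) IMPLIES (((W IFF V) IFF (((Z IMPLIES W) XOR ((W IFF Z) IFF (((W XOR V) AND W) IMPLIES Z))) IMPLIES ((W IFF (V IFF W)) IMPLIES Z))) IFF NOT NOT (W IFF Z)) = T IMPLIES T = T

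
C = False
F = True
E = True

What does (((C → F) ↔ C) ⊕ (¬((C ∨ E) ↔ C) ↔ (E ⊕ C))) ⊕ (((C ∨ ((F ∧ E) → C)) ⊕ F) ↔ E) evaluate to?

C → F = False → True = True
(C → F) ↔ C = True ↔ False = False
C ∨ E = False ∨ True = True
(C ∨ E) ↔ C = True ↔ False = False
¬((C ∨ E) ↔ C) = ¬False = True
E ⊕ C = True ⊕ False = True
¬((C ∨ E) ↔ C) ↔ (E ⊕ C) = True ↔ True = True
((C → F) ↔ C) ⊕ (¬((C ∨ E) ↔ C) ↔ (E ⊕ C)) = False ⊕ True = True
F ∧ E = True ∧ True = True
(F ∧ E) → C = True → False = False
C ∨ ((F ∧ E) → C) = False ∨ False = False
(C ∨ ((F ∧ E) → C)) ⊕ F = False ⊕ True = True
((C ∨ ((F ∧ E) → C)) ⊕ F) ↔ E = True ↔ True = True
(((C → F) ↔ C) ⊕ (¬((C ∨ E) ↔ C) ↔ (E ⊕ C))) ⊕ (((C ∨ ((F ∧ E) → C)) ⊕ F) ↔ E) = True ⊕ True = False

False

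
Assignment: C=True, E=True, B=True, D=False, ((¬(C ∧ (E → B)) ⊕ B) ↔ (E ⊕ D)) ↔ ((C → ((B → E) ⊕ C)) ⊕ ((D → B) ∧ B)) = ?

True

E → B = True → True = True
C ∧ (E → B) = True ∧ True = True
¬(C ∧ (E → B)) = ¬True = False
¬(C ∧ (E → B)) ⊕ B = False ⊕ True = True
E ⊕ D = True ⊕ False = True
(¬(C ∧ (E → B)) ⊕ B) ↔ (E ⊕ D) = True ↔ True = True
B → E = True → True = True
(B → E) ⊕ C = True ⊕ True = False
C → ((B → E) ⊕ C) = True → False = False
D → B = False → True = True
(D → B) ∧ B = True ∧ True = True
(C → ((B → E) ⊕ C)) ⊕ ((D → B) ∧ B) = False ⊕ True = True
((¬(C ∧ (E → B)) ⊕ B) ↔ (E ⊕ D)) ↔ ((C → ((B → E) ⊕ C)) ⊕ ((D → B) ∧ B)) = True ↔ True = True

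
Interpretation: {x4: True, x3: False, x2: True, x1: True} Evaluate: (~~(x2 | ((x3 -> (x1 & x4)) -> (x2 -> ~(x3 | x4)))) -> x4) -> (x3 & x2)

x1 & x4 = True & True = True
x3 -> (x1 & x4) = False -> True = True
x3 | x4 = False | True = True
~(x3 | x4) = ~True = False
x2 -> ~(x3 | x4) = True -> False = False
(x3 -> (x1 & x4)) -> (x2 -> ~(x3 | x4)) = True -> False = False
x2 | ((x3 -> (x1 & x4)) -> (x2 -> ~(x3 | x4))) = True | False = True
~(x2 | ((x3 -> (x1 & x4)) -> (x2 -> ~(x3 | x4)))) = ~True = False
~~(x2 | ((x3 -> (x1 & x4)) -> (x2 -> ~(x3 | x4)))) = ~False = True
~~(x2 | ((x3 -> (x1 & x4)) -> (x2 -> ~(x3 | x4)))) -> x4 = True -> True = True
x3 & x2 = False & True = False
(~~(x2 | ((x3 -> (x1 & x4)) -> (x2 -> ~(x3 | x4)))) -> x4) -> (x3 & x2) = True -> False = False

False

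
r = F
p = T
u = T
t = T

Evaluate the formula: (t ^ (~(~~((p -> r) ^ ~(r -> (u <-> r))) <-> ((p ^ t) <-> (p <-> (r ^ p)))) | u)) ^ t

T

p -> r = T -> F = F
u <-> r = T <-> F = F
r -> (u <-> r) = F -> F = T
~(r -> (u <-> r)) = ~T = F
(p -> r) ^ ~(r -> (u <-> r)) = F ^ F = F
~((p -> r) ^ ~(r -> (u <-> r))) = ~F = T
~~((p -> r) ^ ~(r -> (u <-> r))) = ~T = F
p ^ t = T ^ T = F
r ^ p = F ^ T = T
p <-> (r ^ p) = T <-> T = T
(p ^ t) <-> (p <-> (r ^ p)) = F <-> T = F
~~((p -> r) ^ ~(r -> (u <-> r))) <-> ((p ^ t) <-> (p <-> (r ^ p))) = F <-> F = T
~(~~((p -> r) ^ ~(r -> (u <-> r))) <-> ((p ^ t) <-> (p <-> (r ^ p)))) = ~T = F
~(~~((p -> r) ^ ~(r -> (u <-> r))) <-> ((p ^ t) <-> (p <-> (r ^ p)))) | u = F | T = T
t ^ (~(~~((p -> r) ^ ~(r -> (u <-> r))) <-> ((p ^ t) <-> (p <-> (r ^ p)))) | u) = T ^ T = F
(t ^ (~(~~((p -> r) ^ ~(r -> (u <-> r))) <-> ((p ^ t) <-> (p <-> (r ^ p)))) | u)) ^ t = F ^ T = T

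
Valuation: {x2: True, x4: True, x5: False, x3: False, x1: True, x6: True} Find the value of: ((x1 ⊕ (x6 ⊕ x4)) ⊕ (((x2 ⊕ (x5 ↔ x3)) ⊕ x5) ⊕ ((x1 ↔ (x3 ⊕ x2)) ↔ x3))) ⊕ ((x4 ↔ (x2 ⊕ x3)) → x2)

False

x6 ⊕ x4 = True ⊕ True = False
x1 ⊕ (x6 ⊕ x4) = True ⊕ False = True
x5 ↔ x3 = False ↔ False = True
x2 ⊕ (x5 ↔ x3) = True ⊕ True = False
(x2 ⊕ (x5 ↔ x3)) ⊕ x5 = False ⊕ False = False
x3 ⊕ x2 = False ⊕ True = True
x1 ↔ (x3 ⊕ x2) = True ↔ True = True
(x1 ↔ (x3 ⊕ x2)) ↔ x3 = True ↔ False = False
((x2 ⊕ (x5 ↔ x3)) ⊕ x5) ⊕ ((x1 ↔ (x3 ⊕ x2)) ↔ x3) = False ⊕ False = False
(x1 ⊕ (x6 ⊕ x4)) ⊕ (((x2 ⊕ (x5 ↔ x3)) ⊕ x5) ⊕ ((x1 ↔ (x3 ⊕ x2)) ↔ x3)) = True ⊕ False = True
x2 ⊕ x3 = True ⊕ False = True
x4 ↔ (x2 ⊕ x3) = True ↔ True = True
(x4 ↔ (x2 ⊕ x3)) → x2 = True → True = True
((x1 ⊕ (x6 ⊕ x4)) ⊕ (((x2 ⊕ (x5 ↔ x3)) ⊕ x5) ⊕ ((x1 ↔ (x3 ⊕ x2)) ↔ x3))) ⊕ ((x4 ↔ (x2 ⊕ x3)) → x2) = True ⊕ True = False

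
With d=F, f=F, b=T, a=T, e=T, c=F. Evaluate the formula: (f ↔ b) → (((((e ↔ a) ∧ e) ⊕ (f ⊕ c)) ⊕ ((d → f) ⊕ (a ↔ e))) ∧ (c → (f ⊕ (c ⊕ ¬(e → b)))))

T

f ↔ b = F ↔ T = F
e ↔ a = T ↔ T = T
(e ↔ a) ∧ e = T ∧ T = T
f ⊕ c = F ⊕ F = F
((e ↔ a) ∧ e) ⊕ (f ⊕ c) = T ⊕ F = T
d → f = F → F = T
a ↔ e = T ↔ T = T
(d → f) ⊕ (a ↔ e) = T ⊕ T = F
(((e ↔ a) ∧ e) ⊕ (f ⊕ c)) ⊕ ((d → f) ⊕ (a ↔ e)) = T ⊕ F = T
e → b = T → T = T
¬(e → b) = ¬T = F
c ⊕ ¬(e → b) = F ⊕ F = F
f ⊕ (c ⊕ ¬(e → b)) = F ⊕ F = F
c → (f ⊕ (c ⊕ ¬(e → b))) = F → F = T
((((e ↔ a) ∧ e) ⊕ (f ⊕ c)) ⊕ ((d → f) ⊕ (a ↔ e))) ∧ (c → (f ⊕ (c ⊕ ¬(e → b)))) = T ∧ T = T
(f ↔ b) → (((((e ↔ a) ∧ e) ⊕ (f ⊕ c)) ⊕ ((d → f) ⊕ (a ↔ e))) ∧ (c → (f ⊕ (c ⊕ ¬(e → b))))) = F → T = T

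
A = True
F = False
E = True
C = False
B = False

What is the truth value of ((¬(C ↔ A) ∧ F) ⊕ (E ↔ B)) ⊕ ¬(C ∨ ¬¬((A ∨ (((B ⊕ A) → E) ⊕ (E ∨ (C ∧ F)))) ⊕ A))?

C ↔ A = False ↔ True = False
¬(C ↔ A) = ¬False = True
¬(C ↔ A) ∧ F = True ∧ False = False
E ↔ B = True ↔ False = False
(¬(C ↔ A) ∧ F) ⊕ (E ↔ B) = False ⊕ False = False
B ⊕ A = False ⊕ True = True
(B ⊕ A) → E = True → True = True
C ∧ F = False ∧ False = False
E ∨ (C ∧ F) = True ∨ False = True
((B ⊕ A) → E) ⊕ (E ∨ (C ∧ F)) = True ⊕ True = False
A ∨ (((B ⊕ A) → E) ⊕ (E ∨ (C ∧ F))) = True ∨ False = True
(A ∨ (((B ⊕ A) → E) ⊕ (E ∨ (C ∧ F)))) ⊕ A = True ⊕ True = False
¬((A ∨ (((B ⊕ A) → E) ⊕ (E ∨ (C ∧ F)))) ⊕ A) = ¬False = True
¬¬((A ∨ (((B ⊕ A) → E) ⊕ (E ∨ (C ∧ F)))) ⊕ A) = ¬True = False
C ∨ ¬¬((A ∨ (((B ⊕ A) → E) ⊕ (E ∨ (C ∧ F)))) ⊕ A) = False ∨ False = False
¬(C ∨ ¬¬((A ∨ (((B ⊕ A) → E) ⊕ (E ∨ (C ∧ F)))) ⊕ A)) = ¬False = True
((¬(C ↔ A) ∧ F) ⊕ (E ↔ B)) ⊕ ¬(C ∨ ¬¬((A ∨ (((B ⊕ A) → E) ⊕ (E ∨ (C ∧ F)))) ⊕ A)) = False ⊕ True = True

True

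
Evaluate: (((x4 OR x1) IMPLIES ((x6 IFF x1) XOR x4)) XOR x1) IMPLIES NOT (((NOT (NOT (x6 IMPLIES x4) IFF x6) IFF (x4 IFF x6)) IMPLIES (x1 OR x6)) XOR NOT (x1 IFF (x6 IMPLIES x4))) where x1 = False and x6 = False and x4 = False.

True

x4 OR x1 = False OR False = False
x6 IFF x1 = False IFF False = True
(x6 IFF x1) XOR x4 = True XOR False = True
(x4 OR x1) IMPLIES ((x6 IFF x1) XOR x4) = False IMPLIES True = True
((x4 OR x1) IMPLIES ((x6 IFF x1) XOR x4)) XOR x1 = True XOR False = True
x6 IMPLIES x4 = False IMPLIES False = True
NOT (x6 IMPLIES x4) = NOT True = False
NOT (x6 IMPLIES x4) IFF x6 = False IFF False = True
NOT (NOT (x6 IMPLIES x4) IFF x6) = NOT True = False
x4 IFF x6 = False IFF False = True
NOT (NOT (x6 IMPLIES x4) IFF x6) IFF (x4 IFF x6) = False IFF True = False
x1 OR x6 = False OR False = False
(NOT (NOT (x6 IMPLIES x4) IFF x6) IFF (x4 IFF x6)) IMPLIES (x1 OR x6) = False IMPLIES False = True
x6 IMPLIES x4 = False IMPLIES False = True
x1 IFF (x6 IMPLIES x4) = False IFF True = False
NOT (x1 IFF (x6 IMPLIES x4)) = NOT False = True
((NOT (NOT (x6 IMPLIES x4) IFF x6) IFF (x4 IFF x6)) IMPLIES (x1 OR x6)) XOR NOT (x1 IFF (x6 IMPLIES x4)) = True XOR True = False
NOT (((NOT (NOT (x6 IMPLIES x4) IFF x6) IFF (x4 IFF x6)) IMPLIES (x1 OR x6)) XOR NOT (x1 IFF (x6 IMPLIES x4))) = NOT False = True
(((x4 OR x1) IMPLIES ((x6 IFF x1) XOR x4)) XOR x1) IMPLIES NOT (((NOT (NOT (x6 IMPLIES x4) IFF x6) IFF (x4 IFF x6)) IMPLIES (x1 OR x6)) XOR NOT (x1 IFF (x6 IMPLIES x4))) = True IMPLIES True = True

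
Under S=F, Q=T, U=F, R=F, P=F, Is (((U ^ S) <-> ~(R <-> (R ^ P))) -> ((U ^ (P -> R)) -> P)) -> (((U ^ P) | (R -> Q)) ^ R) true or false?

T

U ^ S = F ^ F = F
R ^ P = F ^ F = F
R <-> (R ^ P) = F <-> F = T
~(R <-> (R ^ P)) = ~T = F
(U ^ S) <-> ~(R <-> (R ^ P)) = F <-> F = T
P -> R = F -> F = T
U ^ (P -> R) = F ^ T = T
(U ^ (P -> R)) -> P = T -> F = F
((U ^ S) <-> ~(R <-> (R ^ P))) -> ((U ^ (P -> R)) -> P) = T -> F = F
U ^ P = F ^ F = F
R -> Q = F -> T = T
(U ^ P) | (R -> Q) = F | T = T
((U ^ P) | (R -> Q)) ^ R = T ^ F = T
(((U ^ S) <-> ~(R <-> (R ^ P))) -> ((U ^ (P -> R)) -> P)) -> (((U ^ P) | (R -> Q)) ^ R) = F -> T = T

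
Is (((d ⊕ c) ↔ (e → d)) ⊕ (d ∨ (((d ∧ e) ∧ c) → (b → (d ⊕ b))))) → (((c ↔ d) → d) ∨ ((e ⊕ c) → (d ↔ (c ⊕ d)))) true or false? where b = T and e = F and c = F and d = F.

Substituting b=T, e=F, c=F, d=F:
d ⊕ c = F ⊕ F = F
e → d = F → F = T
(d ⊕ c) ↔ (e → d) = F ↔ T = F
d ∧ e = F ∧ F = F
(d ∧ e) ∧ c = F ∧ F = F
d ⊕ b = F ⊕ T = T
b → (d ⊕ b) = T → T = T
((d ∧ e) ∧ c) → (b → (d ⊕ b)) = F → T = T
d ∨ (((d ∧ e) ∧ c) → (b → (d ⊕ b))) = F ∨ T = T
((d ⊕ c) ↔ (e → d)) ⊕ (d ∨ (((d ∧ e) ∧ c) → (b → (d ⊕ b)))) = F ⊕ T = T
c ↔ d = F ↔ F = T
(c ↔ d) → d = T → F = F
e ⊕ c = F ⊕ F = F
c ⊕ d = F ⊕ F = F
d ↔ (c ⊕ d) = F ↔ F = T
(e ⊕ c) → (d ↔ (c ⊕ d)) = F → T = T
((c ↔ d) → d) ∨ ((e ⊕ c) → (d ↔ (c ⊕ d))) = F ∨ T = T
(((d ⊕ c) ↔ (e → d)) ⊕ (d ∨ (((d ∧ e) ∧ c) → (b → (d ⊕ b))))) → (((c ↔ d) → d) ∨ ((e ⊕ c) → (d ↔ (c ⊕ d)))) = T → T = T

T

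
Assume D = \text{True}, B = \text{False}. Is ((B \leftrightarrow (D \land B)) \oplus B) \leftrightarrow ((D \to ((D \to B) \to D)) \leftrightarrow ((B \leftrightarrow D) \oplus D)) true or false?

D \land B = \text{True} \land \text{False} = \text{False}
B \leftrightarrow (D \land B) = \text{False} \leftrightarrow \text{False} = \text{True}
(B \leftrightarrow (D \land B)) \oplus B = \text{True} \oplus \text{False} = \text{True}
D \to B = \text{True} \to \text{False} = \text{False}
(D \to B) \to D = \text{False} \to \text{True} = \text{True}
D \to ((D \to B) \to D) = \text{True} \to \text{True} = \text{True}
B \leftrightarrow D = \text{False} \leftrightarrow \text{True} = \text{False}
(B \leftrightarrow D) \oplus D = \text{False} \oplus \text{True} = \text{True}
(D \to ((D \to B) \to D)) \leftrightarrow ((B \leftrightarrow D) \oplus D) = \text{True} \leftrightarrow \text{True} = \text{True}
((B \leftrightarrow (D \land B)) \oplus B) \leftrightarrow ((D \to ((D \to B) \to D)) \leftrightarrow ((B \leftrightarrow D) \oplus D)) = \text{True} \leftrightarrow \text{True} = \text{True}

\text{True}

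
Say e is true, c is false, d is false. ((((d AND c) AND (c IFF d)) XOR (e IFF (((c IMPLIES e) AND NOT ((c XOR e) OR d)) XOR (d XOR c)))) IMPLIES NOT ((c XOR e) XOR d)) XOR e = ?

d AND c = false AND false = false
c IFF d = false IFF false = true
(d AND c) AND (c IFF d) = false AND true = false
c IMPLIES e = false IMPLIES true = true
c XOR e = false XOR true = true
(c XOR e) OR d = true OR false = true
NOT ((c XOR e) OR d) = NOT true = false
(c IMPLIES e) AND NOT ((c XOR e) OR d) = true AND false = false
d XOR c = false XOR false = false
((c IMPLIES e) AND NOT ((c XOR e) OR d)) XOR (d XOR c) = false XOR false = false
e IFF (((c IMPLIES e) AND NOT ((c XOR e) OR d)) XOR (d XOR c)) = true IFF false = false
((d AND c) AND (c IFF d)) XOR (e IFF (((c IMPLIES e) AND NOT ((c XOR e) OR d)) XOR (d XOR c))) = false XOR false = false
c XOR e = false XOR true = true
(c XOR e) XOR d = true XOR false = true
NOT ((c XOR e) XOR d) = NOT true = false
(((d AND c) AND (c IFF d)) XOR (e IFF (((c IMPLIES e) AND NOT ((c XOR e) OR d)) XOR (d XOR c)))) IMPLIES NOT ((c XOR e) XOR d) = false IMPLIES false = true
((((d AND c) AND (c IFF d)) XOR (e IFF (((c IMPLIES e) AND NOT ((c XOR e) OR d)) XOR (d XOR c)))) IMPLIES NOT ((c XOR e) XOR d)) XOR e = true XOR true = false

false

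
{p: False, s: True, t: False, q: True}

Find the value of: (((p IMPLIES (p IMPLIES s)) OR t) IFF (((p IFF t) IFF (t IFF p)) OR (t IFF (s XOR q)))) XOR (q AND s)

p IMPLIES s = False IMPLIES True = True
p IMPLIES (p IMPLIES s) = False IMPLIES True = True
(p IMPLIES (p IMPLIES s)) OR t = True OR False = True
p IFF t = False IFF False = True
t IFF p = False IFF False = True
(p IFF t) IFF (t IFF p) = True IFF True = True
s XOR q = True XOR True = False
t IFF (s XOR q) = False IFF False = True
((p IFF t) IFF (t IFF p)) OR (t IFF (s XOR q)) = True OR True = True
((p IMPLIES (p IMPLIES s)) OR t) IFF (((p IFF t) IFF (t IFF p)) OR (t IFF (s XOR q))) = True IFF True = True
q AND s = True AND True = True
(((p IMPLIES (p IMPLIES s)) OR t) IFF (((p IFF t) IFF (t IFF p)) OR (t IFF (s XOR q)))) XOR (q AND s) = True XOR True = False

False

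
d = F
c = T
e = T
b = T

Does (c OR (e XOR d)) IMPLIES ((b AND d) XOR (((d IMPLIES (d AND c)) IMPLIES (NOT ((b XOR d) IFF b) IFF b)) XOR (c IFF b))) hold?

e XOR d = T XOR F = T
c OR (e XOR d) = T OR T = T
b AND d = T AND F = F
d AND c = F AND T = F
d IMPLIES (d AND c) = F IMPLIES F = T
b XOR d = T XOR F = T
(b XOR d) IFF b = T IFF T = T
NOT ((b XOR d) IFF b) = NOT T = F
NOT ((b XOR d) IFF b) IFF b = F IFF T = F
(d IMPLIES (d AND c)) IMPLIES (NOT ((b XOR d) IFF b) IFF b) = T IMPLIES F = F
c IFF b = T IFF T = T
((d IMPLIES (d AND c)) IMPLIES (NOT ((b XOR d) IFF b) IFF b)) XOR (c IFF b) = F XOR T = T
(b AND d) XOR (((d IMPLIES (d AND c)) IMPLIES (NOT ((b XOR d) IFF b) IFF b)) XOR (c IFF b)) = F XOR T = T
(c OR (e XOR d)) IMPLIES ((b AND d) XOR (((d IMPLIES (d AND c)) IMPLIES (NOT ((b XOR d) IFF b) IFF b)) XOR (c IFF b))) = T IMPLIES T = T

T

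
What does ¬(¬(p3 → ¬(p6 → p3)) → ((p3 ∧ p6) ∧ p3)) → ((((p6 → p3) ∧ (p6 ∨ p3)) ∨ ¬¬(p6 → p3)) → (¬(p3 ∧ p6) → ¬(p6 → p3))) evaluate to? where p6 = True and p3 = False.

True

Substituting p6=True, p3=False:
p6 → p3 = True → False = False
¬(p6 → p3) = ¬False = True
p3 → ¬(p6 → p3) = False → True = True
¬(p3 → ¬(p6 → p3)) = ¬True = False
p3 ∧ p6 = False ∧ True = False
(p3 ∧ p6) ∧ p3 = False ∧ False = False
¬(p3 → ¬(p6 → p3)) → ((p3 ∧ p6) ∧ p3) = False → False = True
¬(¬(p3 → ¬(p6 → p3)) → ((p3 ∧ p6) ∧ p3)) = ¬True = False
p6 → p3 = True → False = False
p6 ∨ p3 = True ∨ False = True
(p6 → p3) ∧ (p6 ∨ p3) = False ∧ True = False
p6 → p3 = True → False = False
¬(p6 → p3) = ¬False = True
¬¬(p6 → p3) = ¬True = False
((p6 → p3) ∧ (p6 ∨ p3)) ∨ ¬¬(p6 → p3) = False ∨ False = False
p3 ∧ p6 = False ∧ True = False
¬(p3 ∧ p6) = ¬False = True
p6 → p3 = True → False = False
¬(p6 → p3) = ¬False = True
¬(p3 ∧ p6) → ¬(p6 → p3) = True → True = True
(((p6 → p3) ∧ (p6 ∨ p3)) ∨ ¬¬(p6 → p3)) → (¬(p3 ∧ p6) → ¬(p6 → p3)) = False → True = True
¬(¬(p3 → ¬(p6 → p3)) → ((p3 ∧ p6) ∧ p3)) → ((((p6 → p3) ∧ (p6 ∨ p3)) ∨ ¬¬(p6 → p3)) → (¬(p3 ∧ p6) → ¬(p6 → p3))) = False → True = True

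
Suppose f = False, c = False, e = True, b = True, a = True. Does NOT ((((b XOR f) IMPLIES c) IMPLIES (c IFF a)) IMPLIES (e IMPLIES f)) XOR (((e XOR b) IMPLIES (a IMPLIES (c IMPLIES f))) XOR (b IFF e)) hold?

True

b XOR f = True XOR False = True
(b XOR f) IMPLIES c = True IMPLIES False = False
c IFF a = False IFF True = False
((b XOR f) IMPLIES c) IMPLIES (c IFF a) = False IMPLIES False = True
e IMPLIES f = True IMPLIES False = False
(((b XOR f) IMPLIES c) IMPLIES (c IFF a)) IMPLIES (e IMPLIES f) = True IMPLIES False = False
NOT ((((b XOR f) IMPLIES c) IMPLIES (c IFF a)) IMPLIES (e IMPLIES f)) = NOT False = True
e XOR b = True XOR True = False
c IMPLIES f = False IMPLIES False = True
a IMPLIES (c IMPLIES f) = True IMPLIES True = True
(e XOR b) IMPLIES (a IMPLIES (c IMPLIES f)) = False IMPLIES True = True
b IFF e = True IFF True = True
((e XOR b) IMPLIES (a IMPLIES (c IMPLIES f))) XOR (b IFF e) = True XOR True = False
NOT ((((b XOR f) IMPLIES c) IMPLIES (c IFF a)) IMPLIES (e IMPLIES f)) XOR (((e XOR b) IMPLIES (a IMPLIES (c IMPLIES f))) XOR (b IFF e)) = True XOR False = True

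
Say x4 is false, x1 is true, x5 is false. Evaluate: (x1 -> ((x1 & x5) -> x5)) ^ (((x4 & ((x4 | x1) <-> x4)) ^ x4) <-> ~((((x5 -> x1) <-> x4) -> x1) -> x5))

True

Substituting x4=False, x1=True, x5=False:
x1 & x5 = True & False = False
(x1 & x5) -> x5 = False -> False = True
x1 -> ((x1 & x5) -> x5) = True -> True = True
x4 | x1 = False | True = True
(x4 | x1) <-> x4 = True <-> False = False
x4 & ((x4 | x1) <-> x4) = False & False = False
(x4 & ((x4 | x1) <-> x4)) ^ x4 = False ^ False = False
x5 -> x1 = False -> True = True
(x5 -> x1) <-> x4 = True <-> False = False
((x5 -> x1) <-> x4) -> x1 = False -> True = True
(((x5 -> x1) <-> x4) -> x1) -> x5 = True -> False = False
~((((x5 -> x1) <-> x4) -> x1) -> x5) = ~False = True
((x4 & ((x4 | x1) <-> x4)) ^ x4) <-> ~((((x5 -> x1) <-> x4) -> x1) -> x5) = False <-> True = False
(x1 -> ((x1 & x5) -> x5)) ^ (((x4 & ((x4 | x1) <-> x4)) ^ x4) <-> ~((((x5 -> x1) <-> x4) -> x1) -> x5)) = True ^ False = True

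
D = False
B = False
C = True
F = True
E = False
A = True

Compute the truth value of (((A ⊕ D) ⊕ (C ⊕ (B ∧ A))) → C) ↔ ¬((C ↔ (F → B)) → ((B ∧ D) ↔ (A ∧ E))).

False

A ⊕ D = True ⊕ False = True
B ∧ A = False ∧ True = False
C ⊕ (B ∧ A) = True ⊕ False = True
(A ⊕ D) ⊕ (C ⊕ (B ∧ A)) = True ⊕ True = False
((A ⊕ D) ⊕ (C ⊕ (B ∧ A))) → C = False → True = True
F → B = True → False = False
C ↔ (F → B) = True ↔ False = False
B ∧ D = False ∧ False = False
A ∧ E = True ∧ False = False
(B ∧ D) ↔ (A ∧ E) = False ↔ False = True
(C ↔ (F → B)) → ((B ∧ D) ↔ (A ∧ E)) = False → True = True
¬((C ↔ (F → B)) → ((B ∧ D) ↔ (A ∧ E))) = ¬True = False
(((A ⊕ D) ⊕ (C ⊕ (B ∧ A))) → C) ↔ ¬((C ↔ (F → B)) → ((B ∧ D) ↔ (A ∧ E))) = True ↔ False = False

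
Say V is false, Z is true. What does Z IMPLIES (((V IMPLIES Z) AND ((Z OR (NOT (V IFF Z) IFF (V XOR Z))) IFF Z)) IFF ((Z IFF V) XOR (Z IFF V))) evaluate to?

V IMPLIES Z = F IMPLIES T = T
V IFF Z = F IFF T = F
NOT (V IFF Z) = NOT F = T
V XOR Z = F XOR T = T
NOT (V IFF Z) IFF (V XOR Z) = T IFF T = T
Z OR (NOT (V IFF Z) IFF (V XOR Z)) = T OR T = T
(Z OR (NOT (V IFF Z) IFF (V XOR Z))) IFF Z = T IFF T = T
(V IMPLIES Z) AND ((Z OR (NOT (V IFF Z) IFF (V XOR Z))) IFF Z) = T AND T = T
Z IFF V = T IFF F = F
Z IFF V = T IFF F = F
(Z IFF V) XOR (Z IFF V) = F XOR F = F
((V IMPLIES Z) AND ((Z OR (NOT (V IFF Z) IFF (V XOR Z))) IFF Z)) IFF ((Z IFF V) XOR (Z IFF V)) = T IFF F = F
Z IMPLIES (((V IMPLIES Z) AND ((Z OR (NOT (V IFF Z) IFF (V XOR Z))) IFF Z)) IFF ((Z IFF V) XOR (Z IFF V))) = T IMPLIES F = F

F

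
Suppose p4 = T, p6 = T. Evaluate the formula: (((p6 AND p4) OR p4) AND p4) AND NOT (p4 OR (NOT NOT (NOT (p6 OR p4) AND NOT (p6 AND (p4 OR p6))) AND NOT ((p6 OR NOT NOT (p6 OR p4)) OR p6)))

p6 AND p4 = T AND T = T
(p6 AND p4) OR p4 = T OR T = T
((p6 AND p4) OR p4) AND p4 = T AND T = T
p6 OR p4 = T OR T = T
NOT (p6 OR p4) = NOT T = F
p4 OR p6 = T OR T = T
p6 AND (p4 OR p6) = T AND T = T
NOT (p6 AND (p4 OR p6)) = NOT T = F
NOT (p6 OR p4) AND NOT (p6 AND (p4 OR p6)) = F AND F = F
NOT (NOT (p6 OR p4) AND NOT (p6 AND (p4 OR p6))) = NOT F = T
NOT NOT (NOT (p6 OR p4) AND NOT (p6 AND (p4 OR p6))) = NOT T = F
p6 OR p4 = T OR T = T
NOT (p6 OR p4) = NOT T = F
NOT NOT (p6 OR p4) = NOT F = T
p6 OR NOT NOT (p6 OR p4) = T OR T = T
(p6 OR NOT NOT (p6 OR p4)) OR p6 = T OR T = T
NOT ((p6 OR NOT NOT (p6 OR p4)) OR p6) = NOT T = F
NOT NOT (NOT (p6 OR p4) AND NOT (p6 AND (p4 OR p6))) AND NOT ((p6 OR NOT NOT (p6 OR p4)) OR p6) = F AND F = F
p4 OR (NOT NOT (NOT (p6 OR p4) AND NOT (p6 AND (p4 OR p6))) AND NOT ((p6 OR NOT NOT (p6 OR p4)) OR p6)) = T OR F = T
NOT (p4 OR (NOT NOT (NOT (p6 OR p4) AND NOT (p6 AND (p4 OR p6))) AND NOT ((p6 OR NOT NOT (p6 OR p4)) OR p6))) = NOT T = F
(((p6 AND p4) OR p4) AND p4) AND NOT (p4 OR (NOT NOT (NOT (p6 OR p4) AND NOT (p6 AND (p4 OR p6))) AND NOT ((p6 OR NOT NOT (p6 OR p4)) OR p6))) = T AND F = F

F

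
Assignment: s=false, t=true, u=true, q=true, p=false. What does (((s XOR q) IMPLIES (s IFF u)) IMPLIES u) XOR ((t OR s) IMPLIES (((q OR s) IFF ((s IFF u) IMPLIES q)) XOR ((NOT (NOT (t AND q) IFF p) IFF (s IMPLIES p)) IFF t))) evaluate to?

false

s XOR q = false XOR true = true
s IFF u = false IFF true = false
(s XOR q) IMPLIES (s IFF u) = true IMPLIES false = false
((s XOR q) IMPLIES (s IFF u)) IMPLIES u = false IMPLIES true = true
t OR s = true OR false = true
q OR s = true OR false = true
s IFF u = false IFF true = false
(s IFF u) IMPLIES q = false IMPLIES true = true
(q OR s) IFF ((s IFF u) IMPLIES q) = true IFF true = true
t AND q = true AND true = true
NOT (t AND q) = NOT true = false
NOT (t AND q) IFF p = false IFF false = true
NOT (NOT (t AND q) IFF p) = NOT true = false
s IMPLIES p = false IMPLIES false = true
NOT (NOT (t AND q) IFF p) IFF (s IMPLIES p) = false IFF true = false
(NOT (NOT (t AND q) IFF p) IFF (s IMPLIES p)) IFF t = false IFF true = false
((q OR s) IFF ((s IFF u) IMPLIES q)) XOR ((NOT (NOT (t AND q) IFF p) IFF (s IMPLIES p)) IFF t) = true XOR false = true
(t OR s) IMPLIES (((q OR s) IFF ((s IFF u) IMPLIES q)) XOR ((NOT (NOT (t AND q) IFF p) IFF (s IMPLIES p)) IFF t)) = true IMPLIES true = true
(((s XOR q) IMPLIES (s IFF u)) IMPLIES u) XOR ((t OR s) IMPLIES (((q OR s) IFF ((s IFF u) IMPLIES q)) XOR ((NOT (NOT (t AND q) IFF p) IFF (s IMPLIES p)) IFF t))) = true XOR true = false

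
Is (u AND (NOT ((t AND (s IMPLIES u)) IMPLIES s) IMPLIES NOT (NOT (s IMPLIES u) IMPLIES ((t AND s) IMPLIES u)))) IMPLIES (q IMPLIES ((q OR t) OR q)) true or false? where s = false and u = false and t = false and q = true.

Substituting s=false, u=false, t=false, q=true:
s IMPLIES u = false IMPLIES false = true
t AND (s IMPLIES u) = false AND true = false
(t AND (s IMPLIES u)) IMPLIES s = false IMPLIES false = true
NOT ((t AND (s IMPLIES u)) IMPLIES s) = NOT true = false
s IMPLIES u = false IMPLIES false = true
NOT (s IMPLIES u) = NOT true = false
t AND s = false AND false = false
(t AND s) IMPLIES u = false IMPLIES false = true
NOT (s IMPLIES u) IMPLIES ((t AND s) IMPLIES u) = false IMPLIES true = true
NOT (NOT (s IMPLIES u) IMPLIES ((t AND s) IMPLIES u)) = NOT true = false
NOT ((t AND (s IMPLIES u)) IMPLIES s) IMPLIES NOT (NOT (s IMPLIES u) IMPLIES ((t AND s) IMPLIES u)) = false IMPLIES false = true
u AND (NOT ((t AND (s IMPLIES u)) IMPLIES s) IMPLIES NOT (NOT (s IMPLIES u) IMPLIES ((t AND s) IMPLIES u))) = false AND true = false
q OR t = true OR false = true
(q OR t) OR q = true OR true = true
q IMPLIES ((q OR t) OR q) = true IMPLIES true = true
(u AND (NOT ((t AND (s IMPLIES u)) IMPLIES s) IMPLIES NOT (NOT (s IMPLIES u) IMPLIES ((t AND s) IMPLIES u)))) IMPLIES (q IMPLIES ((q OR t) OR q)) = false IMPLIES true = true

true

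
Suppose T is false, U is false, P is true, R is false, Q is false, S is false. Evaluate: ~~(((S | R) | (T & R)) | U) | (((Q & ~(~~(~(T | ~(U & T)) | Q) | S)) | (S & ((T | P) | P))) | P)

True

S | R = False | False = False
T & R = False & False = False
(S | R) | (T & R) = False | False = False
((S | R) | (T & R)) | U = False | False = False
~(((S | R) | (T & R)) | U) = ~False = True
~~(((S | R) | (T & R)) | U) = ~True = False
U & T = False & False = False
~(U & T) = ~False = True
T | ~(U & T) = False | True = True
~(T | ~(U & T)) = ~True = False
~(T | ~(U & T)) | Q = False | False = False
~(~(T | ~(U & T)) | Q) = ~False = True
~~(~(T | ~(U & T)) | Q) = ~True = False
~~(~(T | ~(U & T)) | Q) | S = False | False = False
~(~~(~(T | ~(U & T)) | Q) | S) = ~False = True
Q & ~(~~(~(T | ~(U & T)) | Q) | S) = False & True = False
T | P = False | True = True
(T | P) | P = True | True = True
S & ((T | P) | P) = False & True = False
(Q & ~(~~(~(T | ~(U & T)) | Q) | S)) | (S & ((T | P) | P)) = False | False = False
((Q & ~(~~(~(T | ~(U & T)) | Q) | S)) | (S & ((T | P) | P))) | P = False | True = True
~~(((S | R) | (T & R)) | U) | (((Q & ~(~~(~(T | ~(U & T)) | Q) | S)) | (S & ((T | P) | P))) | P) = False | True = True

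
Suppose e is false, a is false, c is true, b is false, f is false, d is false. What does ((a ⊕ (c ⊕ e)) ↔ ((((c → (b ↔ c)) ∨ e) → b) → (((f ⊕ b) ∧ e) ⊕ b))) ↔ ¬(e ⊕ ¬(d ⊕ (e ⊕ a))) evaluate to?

c ⊕ e = True ⊕ False = True
a ⊕ (c ⊕ e) = False ⊕ True = True
b ↔ c = False ↔ True = False
c → (b ↔ c) = True → False = False
(c → (b ↔ c)) ∨ e = False ∨ False = False
((c → (b ↔ c)) ∨ e) → b = False → False = True
f ⊕ b = False ⊕ False = False
(f ⊕ b) ∧ e = False ∧ False = False
((f ⊕ b) ∧ e) ⊕ b = False ⊕ False = False
(((c → (b ↔ c)) ∨ e) → b) → (((f ⊕ b) ∧ e) ⊕ b) = True → False = False
(a ⊕ (c ⊕ e)) ↔ ((((c → (b ↔ c)) ∨ e) → b) → (((f ⊕ b) ∧ e) ⊕ b)) = True ↔ False = False
e ⊕ a = False ⊕ False = False
d ⊕ (e ⊕ a) = False ⊕ False = False
¬(d ⊕ (e ⊕ a)) = ¬False = True
e ⊕ ¬(d ⊕ (e ⊕ a)) = False ⊕ True = True
¬(e ⊕ ¬(d ⊕ (e ⊕ a))) = ¬True = False
((a ⊕ (c ⊕ e)) ↔ ((((c → (b ↔ c)) ∨ e) → b) → (((f ⊕ b) ∧ e) ⊕ b))) ↔ ¬(e ⊕ ¬(d ⊕ (e ⊕ a))) = False ↔ False = True

True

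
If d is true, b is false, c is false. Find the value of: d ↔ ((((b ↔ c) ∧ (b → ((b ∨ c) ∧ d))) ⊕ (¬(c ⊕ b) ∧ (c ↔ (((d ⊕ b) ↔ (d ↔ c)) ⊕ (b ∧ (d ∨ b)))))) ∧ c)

b ↔ c = False ↔ False = True
b ∨ c = False ∨ False = False
(b ∨ c) ∧ d = False ∧ True = False
b → ((b ∨ c) ∧ d) = False → False = True
(b ↔ c) ∧ (b → ((b ∨ c) ∧ d)) = True ∧ True = True
c ⊕ b = False ⊕ False = False
¬(c ⊕ b) = ¬False = True
d ⊕ b = True ⊕ False = True
d ↔ c = True ↔ False = False
(d ⊕ b) ↔ (d ↔ c) = True ↔ False = False
d ∨ b = True ∨ False = True
b ∧ (d ∨ b) = False ∧ True = False
((d ⊕ b) ↔ (d ↔ c)) ⊕ (b ∧ (d ∨ b)) = False ⊕ False = False
c ↔ (((d ⊕ b) ↔ (d ↔ c)) ⊕ (b ∧ (d ∨ b))) = False ↔ False = True
¬(c ⊕ b) ∧ (c ↔ (((d ⊕ b) ↔ (d ↔ c)) ⊕ (b ∧ (d ∨ b)))) = True ∧ True = True
((b ↔ c) ∧ (b → ((b ∨ c) ∧ d))) ⊕ (¬(c ⊕ b) ∧ (c ↔ (((d ⊕ b) ↔ (d ↔ c)) ⊕ (b ∧ (d ∨ b))))) = True ⊕ True = False
(((b ↔ c) ∧ (b → ((b ∨ c) ∧ d))) ⊕ (¬(c ⊕ b) ∧ (c ↔ (((d ⊕ b) ↔ (d ↔ c)) ⊕ (b ∧ (d ∨ b)))))) ∧ c = False ∧ False = False
d ↔ ((((b ↔ c) ∧ (b → ((b ∨ c) ∧ d))) ⊕ (¬(c ⊕ b) ∧ (c ↔ (((d ⊕ b) ↔ (d ↔ c)) ⊕ (b ∧ (d ∨ b)))))) ∧ c) = True ↔ False = False

False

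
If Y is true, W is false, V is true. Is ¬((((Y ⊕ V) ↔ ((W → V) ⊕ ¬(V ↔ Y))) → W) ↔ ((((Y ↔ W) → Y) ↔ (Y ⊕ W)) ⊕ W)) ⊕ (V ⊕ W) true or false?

Substituting Y=True, W=False, V=True:
Y ⊕ V = True ⊕ True = False
W → V = False → True = True
V ↔ Y = True ↔ True = True
¬(V ↔ Y) = ¬True = False
(W → V) ⊕ ¬(V ↔ Y) = True ⊕ False = True
(Y ⊕ V) ↔ ((W → V) ⊕ ¬(V ↔ Y)) = False ↔ True = False
((Y ⊕ V) ↔ ((W → V) ⊕ ¬(V ↔ Y))) → W = False → False = True
Y ↔ W = True ↔ False = False
(Y ↔ W) → Y = False → True = True
Y ⊕ W = True ⊕ False = True
((Y ↔ W) → Y) ↔ (Y ⊕ W) = True ↔ True = True
(((Y ↔ W) → Y) ↔ (Y ⊕ W)) ⊕ W = True ⊕ False = True
(((Y ⊕ V) ↔ ((W → V) ⊕ ¬(V ↔ Y))) → W) ↔ ((((Y ↔ W) → Y) ↔ (Y ⊕ W)) ⊕ W) = True ↔ True = True
¬((((Y ⊕ V) ↔ ((W → V) ⊕ ¬(V ↔ Y))) → W) ↔ ((((Y ↔ W) → Y) ↔ (Y ⊕ W)) ⊕ W)) = ¬True = False
V ⊕ W = True ⊕ False = True
¬((((Y ⊕ V) ↔ ((W → V) ⊕ ¬(V ↔ Y))) → W) ↔ ((((Y ↔ W) → Y) ↔ (Y ⊕ W)) ⊕ W)) ⊕ (V ⊕ W) = False ⊕ True = True

True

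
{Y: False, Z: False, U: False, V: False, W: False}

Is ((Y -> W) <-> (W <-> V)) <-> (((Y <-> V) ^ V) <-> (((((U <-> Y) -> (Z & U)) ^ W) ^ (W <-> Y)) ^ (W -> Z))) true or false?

False

Substituting Y=False, Z=False, U=False, V=False, W=False:
Y -> W = False -> False = True
W <-> V = False <-> False = True
(Y -> W) <-> (W <-> V) = True <-> True = True
Y <-> V = False <-> False = True
(Y <-> V) ^ V = True ^ False = True
U <-> Y = False <-> False = True
Z & U = False & False = False
(U <-> Y) -> (Z & U) = True -> False = False
((U <-> Y) -> (Z & U)) ^ W = False ^ False = False
W <-> Y = False <-> False = True
(((U <-> Y) -> (Z & U)) ^ W) ^ (W <-> Y) = False ^ True = True
W -> Z = False -> False = True
((((U <-> Y) -> (Z & U)) ^ W) ^ (W <-> Y)) ^ (W -> Z) = True ^ True = False
((Y <-> V) ^ V) <-> (((((U <-> Y) -> (Z & U)) ^ W) ^ (W <-> Y)) ^ (W -> Z)) = True <-> False = False
((Y -> W) <-> (W <-> V)) <-> (((Y <-> V) ^ V) <-> (((((U <-> Y) -> (Z & U)) ^ W) ^ (W <-> Y)) ^ (W -> Z))) = True <-> False = False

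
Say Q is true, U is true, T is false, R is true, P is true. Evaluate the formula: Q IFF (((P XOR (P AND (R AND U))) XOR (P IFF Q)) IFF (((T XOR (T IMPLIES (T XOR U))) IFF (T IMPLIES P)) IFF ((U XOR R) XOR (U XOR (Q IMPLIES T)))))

True

Substituting Q=True, U=True, T=False, R=True, P=True:
R AND U = True AND True = True
P AND (R AND U) = True AND True = True
P XOR (P AND (R AND U)) = True XOR True = False
P IFF Q = True IFF True = True
(P XOR (P AND (R AND U))) XOR (P IFF Q) = False XOR True = True
T XOR U = False XOR True = True
T IMPLIES (T XOR U) = False IMPLIES True = True
T XOR (T IMPLIES (T XOR U)) = False XOR True = True
T IMPLIES P = False IMPLIES True = True
(T XOR (T IMPLIES (T XOR U))) IFF (T IMPLIES P) = True IFF True = True
U XOR R = True XOR True = False
Q IMPLIES T = True IMPLIES False = False
U XOR (Q IMPLIES T) = True XOR False = True
(U XOR R) XOR (U XOR (Q IMPLIES T)) = False XOR True = True
((T XOR (T IMPLIES (T XOR U))) IFF (T IMPLIES P)) IFF ((U XOR R) XOR (U XOR (Q IMPLIES T))) = True IFF True = True
((P XOR (P AND (R AND U))) XOR (P IFF Q)) IFF (((T XOR (T IMPLIES (T XOR U))) IFF (T IMPLIES P)) IFF ((U XOR R) XOR (U XOR (Q IMPLIES T)))) = True IFF True = True
Q IFF (((P XOR (P AND (R AND U))) XOR (P IFF Q)) IFF (((T XOR (T IMPLIES (T XOR U))) IFF (T IMPLIES P)) IFF ((U XOR R) XOR (U XOR (Q IMPLIES T))))) = True IFF True = True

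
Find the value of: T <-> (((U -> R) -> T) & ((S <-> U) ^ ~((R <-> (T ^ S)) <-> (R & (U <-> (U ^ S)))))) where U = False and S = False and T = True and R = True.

Substituting U=False, S=False, T=True, R=True:
U -> R = False -> True = True
(U -> R) -> T = True -> True = True
S <-> U = False <-> False = True
T ^ S = True ^ False = True
R <-> (T ^ S) = True <-> True = True
U ^ S = False ^ False = False
U <-> (U ^ S) = False <-> False = True
R & (U <-> (U ^ S)) = True & True = True
(R <-> (T ^ S)) <-> (R & (U <-> (U ^ S))) = True <-> True = True
~((R <-> (T ^ S)) <-> (R & (U <-> (U ^ S)))) = ~True = False
(S <-> U) ^ ~((R <-> (T ^ S)) <-> (R & (U <-> (U ^ S)))) = True ^ False = True
((U -> R) -> T) & ((S <-> U) ^ ~((R <-> (T ^ S)) <-> (R & (U <-> (U ^ S))))) = True & True = True
T <-> (((U -> R) -> T) & ((S <-> U) ^ ~((R <-> (T ^ S)) <-> (R & (U <-> (U ^ S)))))) = True <-> True = True

True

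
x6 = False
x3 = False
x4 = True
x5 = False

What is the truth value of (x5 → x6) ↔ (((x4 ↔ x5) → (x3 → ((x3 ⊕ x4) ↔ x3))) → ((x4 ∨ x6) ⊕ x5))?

x5 → x6 = False → False = True
x4 ↔ x5 = True ↔ False = False
x3 ⊕ x4 = False ⊕ True = True
(x3 ⊕ x4) ↔ x3 = True ↔ False = False
x3 → ((x3 ⊕ x4) ↔ x3) = False → False = True
(x4 ↔ x5) → (x3 → ((x3 ⊕ x4) ↔ x3)) = False → True = True
x4 ∨ x6 = True ∨ False = True
(x4 ∨ x6) ⊕ x5 = True ⊕ False = True
((x4 ↔ x5) → (x3 → ((x3 ⊕ x4) ↔ x3))) → ((x4 ∨ x6) ⊕ x5) = True → True = True
(x5 → x6) ↔ (((x4 ↔ x5) → (x3 → ((x3 ⊕ x4) ↔ x3))) → ((x4 ∨ x6) ⊕ x5)) = True ↔ True = True

True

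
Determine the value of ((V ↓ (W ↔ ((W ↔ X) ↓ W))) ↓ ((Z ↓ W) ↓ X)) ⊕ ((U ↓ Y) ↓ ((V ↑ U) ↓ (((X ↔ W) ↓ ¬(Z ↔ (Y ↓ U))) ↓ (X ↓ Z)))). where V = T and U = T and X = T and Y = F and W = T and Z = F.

W ↔ X = T ↔ T = T
(W ↔ X) ↓ W = T ↓ T = F
W ↔ ((W ↔ X) ↓ W) = T ↔ F = F
V ↓ (W ↔ ((W ↔ X) ↓ W)) = T ↓ F = F
Z ↓ W = F ↓ T = F
(Z ↓ W) ↓ X = F ↓ T = F
(V ↓ (W ↔ ((W ↔ X) ↓ W))) ↓ ((Z ↓ W) ↓ X) = F ↓ F = T
U ↓ Y = T ↓ F = F
V ↑ U = T ↑ T = F
X ↔ W = T ↔ T = T
Y ↓ U = F ↓ T = F
Z ↔ (Y ↓ U) = F ↔ F = T
¬(Z ↔ (Y ↓ U)) = ¬T = F
(X ↔ W) ↓ ¬(Z ↔ (Y ↓ U)) = T ↓ F = F
X ↓ Z = T ↓ F = F
((X ↔ W) ↓ ¬(Z ↔ (Y ↓ U))) ↓ (X ↓ Z) = F ↓ F = T
(V ↑ U) ↓ (((X ↔ W) ↓ ¬(Z ↔ (Y ↓ U))) ↓ (X ↓ Z)) = F ↓ T = F
(U ↓ Y) ↓ ((V ↑ U) ↓ (((X ↔ W) ↓ ¬(Z ↔ (Y ↓ U))) ↓ (X ↓ Z))) = F ↓ F = T
((V ↓ (W ↔ ((W ↔ X) ↓ W))) ↓ ((Z ↓ W) ↓ X)) ⊕ ((U ↓ Y) ↓ ((V ↑ U) ↓ (((X ↔ W) ↓ ¬(Z ↔ (Y ↓ U))) ↓ (X ↓ Z)))) = T ⊕ T = F

F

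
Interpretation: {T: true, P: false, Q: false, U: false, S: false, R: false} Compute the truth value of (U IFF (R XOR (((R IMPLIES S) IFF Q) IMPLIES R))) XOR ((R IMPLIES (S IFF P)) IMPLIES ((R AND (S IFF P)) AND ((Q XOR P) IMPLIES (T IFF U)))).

false

R IMPLIES S = false IMPLIES false = true
(R IMPLIES S) IFF Q = true IFF false = false
((R IMPLIES S) IFF Q) IMPLIES R = false IMPLIES false = true
R XOR (((R IMPLIES S) IFF Q) IMPLIES R) = false XOR true = true
U IFF (R XOR (((R IMPLIES S) IFF Q) IMPLIES R)) = false IFF true = false
S IFF P = false IFF false = true
R IMPLIES (S IFF P) = false IMPLIES true = true
S IFF P = false IFF false = true
R AND (S IFF P) = false AND true = false
Q XOR P = false XOR false = false
T IFF U = true IFF false = false
(Q XOR P) IMPLIES (T IFF U) = false IMPLIES false = true
(R AND (S IFF P)) AND ((Q XOR P) IMPLIES (T IFF U)) = false AND true = false
(R IMPLIES (S IFF P)) IMPLIES ((R AND (S IFF P)) AND ((Q XOR P) IMPLIES (T IFF U))) = true IMPLIES false = false
(U IFF (R XOR (((R IMPLIES S) IFF Q) IMPLIES R))) XOR ((R IMPLIES (S IFF P)) IMPLIES ((R AND (S IFF P)) AND ((Q XOR P) IMPLIES (T IFF U)))) = false XOR false = false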